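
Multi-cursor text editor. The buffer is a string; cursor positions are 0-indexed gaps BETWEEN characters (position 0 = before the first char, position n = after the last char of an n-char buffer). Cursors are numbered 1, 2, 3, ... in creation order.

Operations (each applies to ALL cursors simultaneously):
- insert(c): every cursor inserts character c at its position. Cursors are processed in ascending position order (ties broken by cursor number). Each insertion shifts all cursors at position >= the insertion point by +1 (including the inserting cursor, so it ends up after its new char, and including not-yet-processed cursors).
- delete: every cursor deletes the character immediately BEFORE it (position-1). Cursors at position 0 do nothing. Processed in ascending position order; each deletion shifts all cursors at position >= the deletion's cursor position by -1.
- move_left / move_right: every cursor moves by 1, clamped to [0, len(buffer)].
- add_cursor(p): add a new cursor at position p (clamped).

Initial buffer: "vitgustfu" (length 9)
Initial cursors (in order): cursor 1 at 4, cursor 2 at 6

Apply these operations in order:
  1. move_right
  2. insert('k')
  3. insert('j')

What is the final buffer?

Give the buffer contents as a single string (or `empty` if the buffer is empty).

After op 1 (move_right): buffer="vitgustfu" (len 9), cursors c1@5 c2@7, authorship .........
After op 2 (insert('k')): buffer="vitgukstkfu" (len 11), cursors c1@6 c2@9, authorship .....1..2..
After op 3 (insert('j')): buffer="vitgukjstkjfu" (len 13), cursors c1@7 c2@11, authorship .....11..22..

Answer: vitgukjstkjfu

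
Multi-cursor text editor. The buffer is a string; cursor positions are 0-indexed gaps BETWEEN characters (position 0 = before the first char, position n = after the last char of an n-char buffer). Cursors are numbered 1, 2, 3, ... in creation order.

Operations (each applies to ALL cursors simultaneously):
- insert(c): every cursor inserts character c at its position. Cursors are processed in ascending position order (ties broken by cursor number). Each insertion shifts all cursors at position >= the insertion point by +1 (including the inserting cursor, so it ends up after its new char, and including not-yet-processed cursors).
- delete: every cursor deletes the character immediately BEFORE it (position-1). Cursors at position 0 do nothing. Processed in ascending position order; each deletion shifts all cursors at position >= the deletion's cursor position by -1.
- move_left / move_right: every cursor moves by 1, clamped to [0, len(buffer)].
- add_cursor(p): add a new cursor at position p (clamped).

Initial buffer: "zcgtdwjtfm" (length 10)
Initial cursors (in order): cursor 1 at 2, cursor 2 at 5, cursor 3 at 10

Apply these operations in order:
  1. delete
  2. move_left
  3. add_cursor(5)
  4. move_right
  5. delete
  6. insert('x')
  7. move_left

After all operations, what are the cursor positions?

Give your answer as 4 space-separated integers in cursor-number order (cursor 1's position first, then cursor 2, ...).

Answer: 0 2 6 6

Derivation:
After op 1 (delete): buffer="zgtwjtf" (len 7), cursors c1@1 c2@3 c3@7, authorship .......
After op 2 (move_left): buffer="zgtwjtf" (len 7), cursors c1@0 c2@2 c3@6, authorship .......
After op 3 (add_cursor(5)): buffer="zgtwjtf" (len 7), cursors c1@0 c2@2 c4@5 c3@6, authorship .......
After op 4 (move_right): buffer="zgtwjtf" (len 7), cursors c1@1 c2@3 c4@6 c3@7, authorship .......
After op 5 (delete): buffer="gwj" (len 3), cursors c1@0 c2@1 c3@3 c4@3, authorship ...
After op 6 (insert('x')): buffer="xgxwjxx" (len 7), cursors c1@1 c2@3 c3@7 c4@7, authorship 1.2..34
After op 7 (move_left): buffer="xgxwjxx" (len 7), cursors c1@0 c2@2 c3@6 c4@6, authorship 1.2..34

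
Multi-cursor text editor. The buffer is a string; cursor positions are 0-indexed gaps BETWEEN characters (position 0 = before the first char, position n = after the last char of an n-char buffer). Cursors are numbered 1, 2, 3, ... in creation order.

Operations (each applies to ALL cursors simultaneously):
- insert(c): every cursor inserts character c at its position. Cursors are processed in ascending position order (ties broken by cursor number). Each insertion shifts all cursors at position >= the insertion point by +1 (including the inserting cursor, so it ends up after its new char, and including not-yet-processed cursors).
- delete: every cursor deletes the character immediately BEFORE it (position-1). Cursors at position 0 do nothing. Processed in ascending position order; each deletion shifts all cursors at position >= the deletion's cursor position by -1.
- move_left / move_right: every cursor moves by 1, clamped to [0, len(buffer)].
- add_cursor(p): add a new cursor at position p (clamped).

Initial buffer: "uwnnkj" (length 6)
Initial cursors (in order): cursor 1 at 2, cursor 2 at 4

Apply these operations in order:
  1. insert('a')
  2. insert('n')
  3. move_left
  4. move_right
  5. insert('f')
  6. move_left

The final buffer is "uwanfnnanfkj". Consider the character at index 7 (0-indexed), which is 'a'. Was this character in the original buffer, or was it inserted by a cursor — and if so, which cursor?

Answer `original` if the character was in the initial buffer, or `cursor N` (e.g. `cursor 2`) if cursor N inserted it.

After op 1 (insert('a')): buffer="uwannakj" (len 8), cursors c1@3 c2@6, authorship ..1..2..
After op 2 (insert('n')): buffer="uwannnankj" (len 10), cursors c1@4 c2@8, authorship ..11..22..
After op 3 (move_left): buffer="uwannnankj" (len 10), cursors c1@3 c2@7, authorship ..11..22..
After op 4 (move_right): buffer="uwannnankj" (len 10), cursors c1@4 c2@8, authorship ..11..22..
After op 5 (insert('f')): buffer="uwanfnnanfkj" (len 12), cursors c1@5 c2@10, authorship ..111..222..
After op 6 (move_left): buffer="uwanfnnanfkj" (len 12), cursors c1@4 c2@9, authorship ..111..222..
Authorship (.=original, N=cursor N): . . 1 1 1 . . 2 2 2 . .
Index 7: author = 2

Answer: cursor 2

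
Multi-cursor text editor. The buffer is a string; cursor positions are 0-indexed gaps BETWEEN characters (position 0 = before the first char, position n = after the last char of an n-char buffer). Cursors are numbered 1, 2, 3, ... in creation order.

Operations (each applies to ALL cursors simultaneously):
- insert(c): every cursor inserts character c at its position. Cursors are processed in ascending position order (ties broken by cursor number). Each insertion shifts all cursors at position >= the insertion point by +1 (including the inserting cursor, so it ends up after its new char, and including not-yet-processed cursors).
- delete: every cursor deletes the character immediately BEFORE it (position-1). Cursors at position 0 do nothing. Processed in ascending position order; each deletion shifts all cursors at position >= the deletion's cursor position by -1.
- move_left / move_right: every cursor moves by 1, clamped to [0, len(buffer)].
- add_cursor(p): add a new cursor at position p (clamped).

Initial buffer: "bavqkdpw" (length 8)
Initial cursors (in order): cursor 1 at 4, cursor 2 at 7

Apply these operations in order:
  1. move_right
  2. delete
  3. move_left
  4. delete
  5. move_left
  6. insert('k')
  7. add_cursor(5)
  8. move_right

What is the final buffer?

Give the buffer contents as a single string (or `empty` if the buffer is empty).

After op 1 (move_right): buffer="bavqkdpw" (len 8), cursors c1@5 c2@8, authorship ........
After op 2 (delete): buffer="bavqdp" (len 6), cursors c1@4 c2@6, authorship ......
After op 3 (move_left): buffer="bavqdp" (len 6), cursors c1@3 c2@5, authorship ......
After op 4 (delete): buffer="baqp" (len 4), cursors c1@2 c2@3, authorship ....
After op 5 (move_left): buffer="baqp" (len 4), cursors c1@1 c2@2, authorship ....
After op 6 (insert('k')): buffer="bkakqp" (len 6), cursors c1@2 c2@4, authorship .1.2..
After op 7 (add_cursor(5)): buffer="bkakqp" (len 6), cursors c1@2 c2@4 c3@5, authorship .1.2..
After op 8 (move_right): buffer="bkakqp" (len 6), cursors c1@3 c2@5 c3@6, authorship .1.2..

Answer: bkakqp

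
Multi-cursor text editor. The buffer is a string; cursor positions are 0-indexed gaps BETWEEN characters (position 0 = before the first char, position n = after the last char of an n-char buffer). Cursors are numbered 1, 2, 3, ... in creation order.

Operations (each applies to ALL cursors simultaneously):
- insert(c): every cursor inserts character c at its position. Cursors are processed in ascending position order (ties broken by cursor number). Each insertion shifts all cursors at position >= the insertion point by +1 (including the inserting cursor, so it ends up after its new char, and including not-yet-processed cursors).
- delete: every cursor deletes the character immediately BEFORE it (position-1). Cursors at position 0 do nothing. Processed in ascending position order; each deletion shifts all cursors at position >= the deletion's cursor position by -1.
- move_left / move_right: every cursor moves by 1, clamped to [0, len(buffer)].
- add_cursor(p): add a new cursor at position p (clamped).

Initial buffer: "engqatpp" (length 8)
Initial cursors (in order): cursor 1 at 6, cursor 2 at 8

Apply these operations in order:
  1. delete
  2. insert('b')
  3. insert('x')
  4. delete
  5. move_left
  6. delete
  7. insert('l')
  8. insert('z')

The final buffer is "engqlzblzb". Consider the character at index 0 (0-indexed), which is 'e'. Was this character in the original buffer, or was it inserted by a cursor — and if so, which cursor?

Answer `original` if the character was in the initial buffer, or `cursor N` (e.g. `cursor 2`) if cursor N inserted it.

After op 1 (delete): buffer="engqap" (len 6), cursors c1@5 c2@6, authorship ......
After op 2 (insert('b')): buffer="engqabpb" (len 8), cursors c1@6 c2@8, authorship .....1.2
After op 3 (insert('x')): buffer="engqabxpbx" (len 10), cursors c1@7 c2@10, authorship .....11.22
After op 4 (delete): buffer="engqabpb" (len 8), cursors c1@6 c2@8, authorship .....1.2
After op 5 (move_left): buffer="engqabpb" (len 8), cursors c1@5 c2@7, authorship .....1.2
After op 6 (delete): buffer="engqbb" (len 6), cursors c1@4 c2@5, authorship ....12
After op 7 (insert('l')): buffer="engqlblb" (len 8), cursors c1@5 c2@7, authorship ....1122
After op 8 (insert('z')): buffer="engqlzblzb" (len 10), cursors c1@6 c2@9, authorship ....111222
Authorship (.=original, N=cursor N): . . . . 1 1 1 2 2 2
Index 0: author = original

Answer: original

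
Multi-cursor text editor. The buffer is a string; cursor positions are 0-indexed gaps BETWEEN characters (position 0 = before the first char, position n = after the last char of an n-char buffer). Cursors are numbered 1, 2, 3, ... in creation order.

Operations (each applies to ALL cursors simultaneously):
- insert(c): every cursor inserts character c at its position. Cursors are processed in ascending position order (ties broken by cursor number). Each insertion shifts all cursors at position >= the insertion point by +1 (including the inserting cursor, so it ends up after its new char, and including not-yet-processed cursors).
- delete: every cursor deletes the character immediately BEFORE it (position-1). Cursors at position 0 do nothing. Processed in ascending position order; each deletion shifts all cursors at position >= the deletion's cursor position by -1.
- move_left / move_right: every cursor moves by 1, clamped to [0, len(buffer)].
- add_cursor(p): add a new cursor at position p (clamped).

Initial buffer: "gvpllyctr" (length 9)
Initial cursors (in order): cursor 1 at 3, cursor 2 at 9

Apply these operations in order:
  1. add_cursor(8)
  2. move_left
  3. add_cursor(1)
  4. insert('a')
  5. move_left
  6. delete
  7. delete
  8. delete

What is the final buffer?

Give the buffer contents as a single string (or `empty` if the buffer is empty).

Answer: apar

Derivation:
After op 1 (add_cursor(8)): buffer="gvpllyctr" (len 9), cursors c1@3 c3@8 c2@9, authorship .........
After op 2 (move_left): buffer="gvpllyctr" (len 9), cursors c1@2 c3@7 c2@8, authorship .........
After op 3 (add_cursor(1)): buffer="gvpllyctr" (len 9), cursors c4@1 c1@2 c3@7 c2@8, authorship .........
After op 4 (insert('a')): buffer="gavapllycatar" (len 13), cursors c4@2 c1@4 c3@10 c2@12, authorship .4.1.....3.2.
After op 5 (move_left): buffer="gavapllycatar" (len 13), cursors c4@1 c1@3 c3@9 c2@11, authorship .4.1.....3.2.
After op 6 (delete): buffer="aapllyaar" (len 9), cursors c4@0 c1@1 c3@6 c2@7, authorship 41....32.
After op 7 (delete): buffer="apllar" (len 6), cursors c1@0 c4@0 c2@4 c3@4, authorship 1...2.
After op 8 (delete): buffer="apar" (len 4), cursors c1@0 c4@0 c2@2 c3@2, authorship 1.2.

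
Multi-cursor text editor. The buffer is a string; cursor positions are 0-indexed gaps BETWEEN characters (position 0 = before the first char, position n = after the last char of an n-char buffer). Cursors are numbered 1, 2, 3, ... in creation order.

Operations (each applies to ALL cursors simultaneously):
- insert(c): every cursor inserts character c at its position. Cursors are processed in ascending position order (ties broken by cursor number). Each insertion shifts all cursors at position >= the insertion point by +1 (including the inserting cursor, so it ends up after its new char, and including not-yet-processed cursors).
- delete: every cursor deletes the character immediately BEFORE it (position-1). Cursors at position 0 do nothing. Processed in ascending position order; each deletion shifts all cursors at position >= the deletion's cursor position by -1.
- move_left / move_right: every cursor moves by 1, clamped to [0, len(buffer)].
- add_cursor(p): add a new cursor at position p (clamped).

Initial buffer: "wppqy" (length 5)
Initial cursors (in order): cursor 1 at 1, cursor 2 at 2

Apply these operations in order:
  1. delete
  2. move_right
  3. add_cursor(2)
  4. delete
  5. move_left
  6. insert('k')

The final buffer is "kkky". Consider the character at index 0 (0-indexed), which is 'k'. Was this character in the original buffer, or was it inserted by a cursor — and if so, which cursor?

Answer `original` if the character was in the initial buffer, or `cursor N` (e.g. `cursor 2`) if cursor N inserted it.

After op 1 (delete): buffer="pqy" (len 3), cursors c1@0 c2@0, authorship ...
After op 2 (move_right): buffer="pqy" (len 3), cursors c1@1 c2@1, authorship ...
After op 3 (add_cursor(2)): buffer="pqy" (len 3), cursors c1@1 c2@1 c3@2, authorship ...
After op 4 (delete): buffer="y" (len 1), cursors c1@0 c2@0 c3@0, authorship .
After op 5 (move_left): buffer="y" (len 1), cursors c1@0 c2@0 c3@0, authorship .
After op 6 (insert('k')): buffer="kkky" (len 4), cursors c1@3 c2@3 c3@3, authorship 123.
Authorship (.=original, N=cursor N): 1 2 3 .
Index 0: author = 1

Answer: cursor 1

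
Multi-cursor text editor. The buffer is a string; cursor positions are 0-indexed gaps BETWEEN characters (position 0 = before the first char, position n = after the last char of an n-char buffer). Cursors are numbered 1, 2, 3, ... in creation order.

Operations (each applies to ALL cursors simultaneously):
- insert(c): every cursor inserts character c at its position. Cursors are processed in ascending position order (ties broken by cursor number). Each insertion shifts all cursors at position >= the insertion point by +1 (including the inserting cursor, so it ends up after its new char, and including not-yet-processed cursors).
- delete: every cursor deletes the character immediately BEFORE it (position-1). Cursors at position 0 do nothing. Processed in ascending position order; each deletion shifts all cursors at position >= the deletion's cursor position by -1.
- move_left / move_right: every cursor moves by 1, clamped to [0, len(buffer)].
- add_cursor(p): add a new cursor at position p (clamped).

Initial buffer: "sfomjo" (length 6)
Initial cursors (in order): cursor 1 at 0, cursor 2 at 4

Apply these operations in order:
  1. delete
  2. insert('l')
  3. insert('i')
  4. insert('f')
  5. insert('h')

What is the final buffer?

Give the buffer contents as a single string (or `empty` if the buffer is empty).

After op 1 (delete): buffer="sfojo" (len 5), cursors c1@0 c2@3, authorship .....
After op 2 (insert('l')): buffer="lsfoljo" (len 7), cursors c1@1 c2@5, authorship 1...2..
After op 3 (insert('i')): buffer="lisfolijo" (len 9), cursors c1@2 c2@7, authorship 11...22..
After op 4 (insert('f')): buffer="lifsfolifjo" (len 11), cursors c1@3 c2@9, authorship 111...222..
After op 5 (insert('h')): buffer="lifhsfolifhjo" (len 13), cursors c1@4 c2@11, authorship 1111...2222..

Answer: lifhsfolifhjo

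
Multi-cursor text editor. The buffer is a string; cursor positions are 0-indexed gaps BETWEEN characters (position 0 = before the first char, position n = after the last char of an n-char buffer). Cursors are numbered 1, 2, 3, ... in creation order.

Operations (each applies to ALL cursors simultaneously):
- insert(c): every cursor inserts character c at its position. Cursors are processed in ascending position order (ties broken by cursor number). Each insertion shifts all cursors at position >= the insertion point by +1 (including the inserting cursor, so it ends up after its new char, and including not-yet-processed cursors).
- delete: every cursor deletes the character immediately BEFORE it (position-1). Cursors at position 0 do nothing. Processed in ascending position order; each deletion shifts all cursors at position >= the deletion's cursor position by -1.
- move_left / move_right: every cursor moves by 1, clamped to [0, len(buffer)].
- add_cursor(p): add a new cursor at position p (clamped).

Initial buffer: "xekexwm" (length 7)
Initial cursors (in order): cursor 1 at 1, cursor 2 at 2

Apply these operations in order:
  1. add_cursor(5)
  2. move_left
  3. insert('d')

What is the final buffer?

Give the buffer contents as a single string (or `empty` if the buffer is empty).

Answer: dxdekedxwm

Derivation:
After op 1 (add_cursor(5)): buffer="xekexwm" (len 7), cursors c1@1 c2@2 c3@5, authorship .......
After op 2 (move_left): buffer="xekexwm" (len 7), cursors c1@0 c2@1 c3@4, authorship .......
After op 3 (insert('d')): buffer="dxdekedxwm" (len 10), cursors c1@1 c2@3 c3@7, authorship 1.2...3...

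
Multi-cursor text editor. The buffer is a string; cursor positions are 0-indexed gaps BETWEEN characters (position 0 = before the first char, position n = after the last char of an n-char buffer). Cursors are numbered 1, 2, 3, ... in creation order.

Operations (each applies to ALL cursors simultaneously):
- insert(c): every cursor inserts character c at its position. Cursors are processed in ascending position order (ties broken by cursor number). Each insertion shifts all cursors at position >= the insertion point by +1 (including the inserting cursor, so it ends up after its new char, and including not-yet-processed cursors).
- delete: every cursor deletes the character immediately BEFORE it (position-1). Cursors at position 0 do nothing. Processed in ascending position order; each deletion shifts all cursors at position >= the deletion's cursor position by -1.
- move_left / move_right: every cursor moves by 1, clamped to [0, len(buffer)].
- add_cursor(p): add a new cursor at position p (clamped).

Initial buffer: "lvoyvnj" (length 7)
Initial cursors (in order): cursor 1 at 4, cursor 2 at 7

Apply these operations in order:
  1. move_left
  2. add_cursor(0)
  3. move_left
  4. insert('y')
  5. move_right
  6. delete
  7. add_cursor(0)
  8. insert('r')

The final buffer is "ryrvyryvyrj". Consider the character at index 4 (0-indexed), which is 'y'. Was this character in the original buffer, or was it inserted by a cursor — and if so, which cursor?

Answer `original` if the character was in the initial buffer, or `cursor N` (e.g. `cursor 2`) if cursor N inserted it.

After op 1 (move_left): buffer="lvoyvnj" (len 7), cursors c1@3 c2@6, authorship .......
After op 2 (add_cursor(0)): buffer="lvoyvnj" (len 7), cursors c3@0 c1@3 c2@6, authorship .......
After op 3 (move_left): buffer="lvoyvnj" (len 7), cursors c3@0 c1@2 c2@5, authorship .......
After op 4 (insert('y')): buffer="ylvyoyvynj" (len 10), cursors c3@1 c1@4 c2@8, authorship 3..1...2..
After op 5 (move_right): buffer="ylvyoyvynj" (len 10), cursors c3@2 c1@5 c2@9, authorship 3..1...2..
After op 6 (delete): buffer="yvyyvyj" (len 7), cursors c3@1 c1@3 c2@6, authorship 3.1..2.
After op 7 (add_cursor(0)): buffer="yvyyvyj" (len 7), cursors c4@0 c3@1 c1@3 c2@6, authorship 3.1..2.
After op 8 (insert('r')): buffer="ryrvyryvyrj" (len 11), cursors c4@1 c3@3 c1@6 c2@10, authorship 433.11..22.
Authorship (.=original, N=cursor N): 4 3 3 . 1 1 . . 2 2 .
Index 4: author = 1

Answer: cursor 1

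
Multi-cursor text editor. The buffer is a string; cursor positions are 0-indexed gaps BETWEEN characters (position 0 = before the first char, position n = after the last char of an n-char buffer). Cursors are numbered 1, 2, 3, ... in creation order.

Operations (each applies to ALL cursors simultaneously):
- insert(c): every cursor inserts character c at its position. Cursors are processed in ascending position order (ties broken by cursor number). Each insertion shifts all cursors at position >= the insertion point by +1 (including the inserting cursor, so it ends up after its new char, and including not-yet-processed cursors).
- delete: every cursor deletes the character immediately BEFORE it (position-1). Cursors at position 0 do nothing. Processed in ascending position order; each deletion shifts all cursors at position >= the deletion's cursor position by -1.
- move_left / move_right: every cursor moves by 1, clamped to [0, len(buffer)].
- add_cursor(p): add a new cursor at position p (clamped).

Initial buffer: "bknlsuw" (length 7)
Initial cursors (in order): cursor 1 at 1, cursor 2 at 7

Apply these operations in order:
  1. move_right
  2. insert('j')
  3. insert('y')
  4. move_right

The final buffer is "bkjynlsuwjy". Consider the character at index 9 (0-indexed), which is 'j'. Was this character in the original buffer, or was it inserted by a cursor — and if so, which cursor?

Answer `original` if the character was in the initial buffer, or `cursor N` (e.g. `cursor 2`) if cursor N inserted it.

After op 1 (move_right): buffer="bknlsuw" (len 7), cursors c1@2 c2@7, authorship .......
After op 2 (insert('j')): buffer="bkjnlsuwj" (len 9), cursors c1@3 c2@9, authorship ..1.....2
After op 3 (insert('y')): buffer="bkjynlsuwjy" (len 11), cursors c1@4 c2@11, authorship ..11.....22
After op 4 (move_right): buffer="bkjynlsuwjy" (len 11), cursors c1@5 c2@11, authorship ..11.....22
Authorship (.=original, N=cursor N): . . 1 1 . . . . . 2 2
Index 9: author = 2

Answer: cursor 2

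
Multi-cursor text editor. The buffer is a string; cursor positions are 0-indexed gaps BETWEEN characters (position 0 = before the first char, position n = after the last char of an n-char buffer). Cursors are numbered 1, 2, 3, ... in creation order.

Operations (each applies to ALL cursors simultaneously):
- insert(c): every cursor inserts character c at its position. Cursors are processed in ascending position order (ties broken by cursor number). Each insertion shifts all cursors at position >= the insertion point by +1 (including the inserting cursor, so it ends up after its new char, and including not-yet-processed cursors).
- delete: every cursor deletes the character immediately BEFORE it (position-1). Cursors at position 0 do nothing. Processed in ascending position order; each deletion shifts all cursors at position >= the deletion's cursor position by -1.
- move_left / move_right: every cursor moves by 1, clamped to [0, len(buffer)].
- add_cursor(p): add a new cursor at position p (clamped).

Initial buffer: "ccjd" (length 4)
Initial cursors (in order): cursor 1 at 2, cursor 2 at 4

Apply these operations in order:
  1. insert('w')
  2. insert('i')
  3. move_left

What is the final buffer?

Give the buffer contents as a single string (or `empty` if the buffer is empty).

Answer: ccwijdwi

Derivation:
After op 1 (insert('w')): buffer="ccwjdw" (len 6), cursors c1@3 c2@6, authorship ..1..2
After op 2 (insert('i')): buffer="ccwijdwi" (len 8), cursors c1@4 c2@8, authorship ..11..22
After op 3 (move_left): buffer="ccwijdwi" (len 8), cursors c1@3 c2@7, authorship ..11..22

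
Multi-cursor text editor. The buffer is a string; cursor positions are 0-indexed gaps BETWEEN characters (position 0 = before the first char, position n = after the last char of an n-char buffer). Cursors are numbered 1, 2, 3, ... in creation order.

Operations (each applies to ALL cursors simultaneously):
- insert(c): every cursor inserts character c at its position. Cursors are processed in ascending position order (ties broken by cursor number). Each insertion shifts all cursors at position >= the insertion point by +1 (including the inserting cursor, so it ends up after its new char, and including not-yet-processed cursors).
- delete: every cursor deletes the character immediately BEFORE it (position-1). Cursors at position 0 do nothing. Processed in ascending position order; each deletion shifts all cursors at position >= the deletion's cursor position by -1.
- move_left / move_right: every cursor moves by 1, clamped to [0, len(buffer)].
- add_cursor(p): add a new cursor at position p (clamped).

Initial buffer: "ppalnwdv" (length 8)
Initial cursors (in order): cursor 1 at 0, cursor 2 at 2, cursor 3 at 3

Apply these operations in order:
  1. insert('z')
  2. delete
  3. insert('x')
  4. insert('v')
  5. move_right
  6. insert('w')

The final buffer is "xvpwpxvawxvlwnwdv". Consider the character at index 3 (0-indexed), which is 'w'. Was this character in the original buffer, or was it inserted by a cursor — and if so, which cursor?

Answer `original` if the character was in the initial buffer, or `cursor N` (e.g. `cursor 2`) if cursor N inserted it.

Answer: cursor 1

Derivation:
After op 1 (insert('z')): buffer="zppzazlnwdv" (len 11), cursors c1@1 c2@4 c3@6, authorship 1..2.3.....
After op 2 (delete): buffer="ppalnwdv" (len 8), cursors c1@0 c2@2 c3@3, authorship ........
After op 3 (insert('x')): buffer="xppxaxlnwdv" (len 11), cursors c1@1 c2@4 c3@6, authorship 1..2.3.....
After op 4 (insert('v')): buffer="xvppxvaxvlnwdv" (len 14), cursors c1@2 c2@6 c3@9, authorship 11..22.33.....
After op 5 (move_right): buffer="xvppxvaxvlnwdv" (len 14), cursors c1@3 c2@7 c3@10, authorship 11..22.33.....
After op 6 (insert('w')): buffer="xvpwpxvawxvlwnwdv" (len 17), cursors c1@4 c2@9 c3@13, authorship 11.1.22.233.3....
Authorship (.=original, N=cursor N): 1 1 . 1 . 2 2 . 2 3 3 . 3 . . . .
Index 3: author = 1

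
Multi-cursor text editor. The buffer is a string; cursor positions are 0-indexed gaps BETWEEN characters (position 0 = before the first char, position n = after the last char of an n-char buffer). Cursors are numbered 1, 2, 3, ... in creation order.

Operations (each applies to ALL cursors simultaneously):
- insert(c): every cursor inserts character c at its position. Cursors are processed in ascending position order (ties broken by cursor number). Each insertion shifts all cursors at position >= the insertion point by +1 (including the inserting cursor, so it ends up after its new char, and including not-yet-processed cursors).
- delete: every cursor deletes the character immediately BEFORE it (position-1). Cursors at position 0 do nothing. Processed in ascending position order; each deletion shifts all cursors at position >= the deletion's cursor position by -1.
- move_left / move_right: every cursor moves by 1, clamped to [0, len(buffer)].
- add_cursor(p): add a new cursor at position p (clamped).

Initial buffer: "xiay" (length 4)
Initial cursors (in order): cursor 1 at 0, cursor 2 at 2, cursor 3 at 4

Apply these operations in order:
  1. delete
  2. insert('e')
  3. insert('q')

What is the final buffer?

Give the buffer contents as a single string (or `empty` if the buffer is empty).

Answer: eqxeqaeq

Derivation:
After op 1 (delete): buffer="xa" (len 2), cursors c1@0 c2@1 c3@2, authorship ..
After op 2 (insert('e')): buffer="exeae" (len 5), cursors c1@1 c2@3 c3@5, authorship 1.2.3
After op 3 (insert('q')): buffer="eqxeqaeq" (len 8), cursors c1@2 c2@5 c3@8, authorship 11.22.33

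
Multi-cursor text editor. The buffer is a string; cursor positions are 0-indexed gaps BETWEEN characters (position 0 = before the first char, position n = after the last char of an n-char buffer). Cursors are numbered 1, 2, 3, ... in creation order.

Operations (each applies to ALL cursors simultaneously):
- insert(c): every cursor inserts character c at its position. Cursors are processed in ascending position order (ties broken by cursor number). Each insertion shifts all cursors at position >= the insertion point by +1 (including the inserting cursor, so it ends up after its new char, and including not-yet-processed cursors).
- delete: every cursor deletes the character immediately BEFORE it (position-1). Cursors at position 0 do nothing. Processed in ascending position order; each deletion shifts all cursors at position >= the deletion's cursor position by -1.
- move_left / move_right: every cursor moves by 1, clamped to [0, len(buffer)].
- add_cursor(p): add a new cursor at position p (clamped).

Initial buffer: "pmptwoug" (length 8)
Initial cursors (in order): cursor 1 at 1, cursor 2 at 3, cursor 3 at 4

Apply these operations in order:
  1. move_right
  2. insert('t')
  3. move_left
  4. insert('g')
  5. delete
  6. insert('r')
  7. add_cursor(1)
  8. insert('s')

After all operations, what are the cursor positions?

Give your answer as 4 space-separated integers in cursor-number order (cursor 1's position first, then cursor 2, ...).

After op 1 (move_right): buffer="pmptwoug" (len 8), cursors c1@2 c2@4 c3@5, authorship ........
After op 2 (insert('t')): buffer="pmtpttwtoug" (len 11), cursors c1@3 c2@6 c3@8, authorship ..1..2.3...
After op 3 (move_left): buffer="pmtpttwtoug" (len 11), cursors c1@2 c2@5 c3@7, authorship ..1..2.3...
After op 4 (insert('g')): buffer="pmgtptgtwgtoug" (len 14), cursors c1@3 c2@7 c3@10, authorship ..11..22.33...
After op 5 (delete): buffer="pmtpttwtoug" (len 11), cursors c1@2 c2@5 c3@7, authorship ..1..2.3...
After op 6 (insert('r')): buffer="pmrtptrtwrtoug" (len 14), cursors c1@3 c2@7 c3@10, authorship ..11..22.33...
After op 7 (add_cursor(1)): buffer="pmrtptrtwrtoug" (len 14), cursors c4@1 c1@3 c2@7 c3@10, authorship ..11..22.33...
After op 8 (insert('s')): buffer="psmrstptrstwrstoug" (len 18), cursors c4@2 c1@5 c2@10 c3@14, authorship .4.111..222.333...

Answer: 5 10 14 2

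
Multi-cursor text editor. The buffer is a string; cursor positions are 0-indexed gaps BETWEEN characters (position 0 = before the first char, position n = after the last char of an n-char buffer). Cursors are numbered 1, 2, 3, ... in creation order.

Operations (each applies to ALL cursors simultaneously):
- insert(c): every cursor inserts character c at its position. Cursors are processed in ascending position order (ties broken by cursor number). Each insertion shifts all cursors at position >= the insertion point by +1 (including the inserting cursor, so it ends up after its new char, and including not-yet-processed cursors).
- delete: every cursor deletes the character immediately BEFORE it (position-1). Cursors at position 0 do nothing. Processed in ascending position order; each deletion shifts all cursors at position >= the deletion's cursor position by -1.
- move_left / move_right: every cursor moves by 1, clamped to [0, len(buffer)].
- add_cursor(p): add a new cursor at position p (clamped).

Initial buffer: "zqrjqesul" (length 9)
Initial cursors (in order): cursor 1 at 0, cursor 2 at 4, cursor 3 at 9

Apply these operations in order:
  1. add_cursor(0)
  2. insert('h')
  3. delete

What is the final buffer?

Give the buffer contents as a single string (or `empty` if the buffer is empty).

Answer: zqrjqesul

Derivation:
After op 1 (add_cursor(0)): buffer="zqrjqesul" (len 9), cursors c1@0 c4@0 c2@4 c3@9, authorship .........
After op 2 (insert('h')): buffer="hhzqrjhqesulh" (len 13), cursors c1@2 c4@2 c2@7 c3@13, authorship 14....2.....3
After op 3 (delete): buffer="zqrjqesul" (len 9), cursors c1@0 c4@0 c2@4 c3@9, authorship .........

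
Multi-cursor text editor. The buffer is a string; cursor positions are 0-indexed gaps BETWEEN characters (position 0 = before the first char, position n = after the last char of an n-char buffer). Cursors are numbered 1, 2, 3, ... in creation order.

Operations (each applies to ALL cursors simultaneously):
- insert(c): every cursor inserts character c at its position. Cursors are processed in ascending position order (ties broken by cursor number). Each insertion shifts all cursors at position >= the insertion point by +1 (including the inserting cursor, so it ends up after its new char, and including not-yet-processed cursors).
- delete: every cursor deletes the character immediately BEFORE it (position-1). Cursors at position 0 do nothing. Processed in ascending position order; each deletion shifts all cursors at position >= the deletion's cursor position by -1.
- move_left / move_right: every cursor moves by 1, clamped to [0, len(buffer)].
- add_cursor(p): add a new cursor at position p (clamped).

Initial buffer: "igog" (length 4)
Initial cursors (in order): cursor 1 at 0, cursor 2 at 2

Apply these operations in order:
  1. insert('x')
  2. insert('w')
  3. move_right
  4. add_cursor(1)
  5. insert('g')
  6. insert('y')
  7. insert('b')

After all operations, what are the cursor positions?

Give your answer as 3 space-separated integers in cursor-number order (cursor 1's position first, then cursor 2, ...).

Answer: 9 16 4

Derivation:
After op 1 (insert('x')): buffer="xigxog" (len 6), cursors c1@1 c2@4, authorship 1..2..
After op 2 (insert('w')): buffer="xwigxwog" (len 8), cursors c1@2 c2@6, authorship 11..22..
After op 3 (move_right): buffer="xwigxwog" (len 8), cursors c1@3 c2@7, authorship 11..22..
After op 4 (add_cursor(1)): buffer="xwigxwog" (len 8), cursors c3@1 c1@3 c2@7, authorship 11..22..
After op 5 (insert('g')): buffer="xgwiggxwogg" (len 11), cursors c3@2 c1@5 c2@10, authorship 131.1.22.2.
After op 6 (insert('y')): buffer="xgywigygxwogyg" (len 14), cursors c3@3 c1@7 c2@13, authorship 1331.11.22.22.
After op 7 (insert('b')): buffer="xgybwigybgxwogybg" (len 17), cursors c3@4 c1@9 c2@16, authorship 13331.111.22.222.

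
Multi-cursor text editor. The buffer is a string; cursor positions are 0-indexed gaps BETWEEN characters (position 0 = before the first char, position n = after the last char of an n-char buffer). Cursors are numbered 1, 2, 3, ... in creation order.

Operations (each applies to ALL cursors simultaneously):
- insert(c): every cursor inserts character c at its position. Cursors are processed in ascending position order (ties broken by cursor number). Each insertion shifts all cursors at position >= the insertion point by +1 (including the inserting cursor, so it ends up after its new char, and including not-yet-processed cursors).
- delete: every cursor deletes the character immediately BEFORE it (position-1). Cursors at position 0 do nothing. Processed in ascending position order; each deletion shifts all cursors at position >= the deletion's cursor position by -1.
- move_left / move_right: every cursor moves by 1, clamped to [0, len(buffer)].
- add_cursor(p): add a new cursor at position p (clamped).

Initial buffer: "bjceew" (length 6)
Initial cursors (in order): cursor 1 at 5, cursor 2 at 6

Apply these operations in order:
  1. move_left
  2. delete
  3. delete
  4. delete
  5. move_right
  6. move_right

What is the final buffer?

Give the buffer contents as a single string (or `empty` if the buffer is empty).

After op 1 (move_left): buffer="bjceew" (len 6), cursors c1@4 c2@5, authorship ......
After op 2 (delete): buffer="bjcw" (len 4), cursors c1@3 c2@3, authorship ....
After op 3 (delete): buffer="bw" (len 2), cursors c1@1 c2@1, authorship ..
After op 4 (delete): buffer="w" (len 1), cursors c1@0 c2@0, authorship .
After op 5 (move_right): buffer="w" (len 1), cursors c1@1 c2@1, authorship .
After op 6 (move_right): buffer="w" (len 1), cursors c1@1 c2@1, authorship .

Answer: w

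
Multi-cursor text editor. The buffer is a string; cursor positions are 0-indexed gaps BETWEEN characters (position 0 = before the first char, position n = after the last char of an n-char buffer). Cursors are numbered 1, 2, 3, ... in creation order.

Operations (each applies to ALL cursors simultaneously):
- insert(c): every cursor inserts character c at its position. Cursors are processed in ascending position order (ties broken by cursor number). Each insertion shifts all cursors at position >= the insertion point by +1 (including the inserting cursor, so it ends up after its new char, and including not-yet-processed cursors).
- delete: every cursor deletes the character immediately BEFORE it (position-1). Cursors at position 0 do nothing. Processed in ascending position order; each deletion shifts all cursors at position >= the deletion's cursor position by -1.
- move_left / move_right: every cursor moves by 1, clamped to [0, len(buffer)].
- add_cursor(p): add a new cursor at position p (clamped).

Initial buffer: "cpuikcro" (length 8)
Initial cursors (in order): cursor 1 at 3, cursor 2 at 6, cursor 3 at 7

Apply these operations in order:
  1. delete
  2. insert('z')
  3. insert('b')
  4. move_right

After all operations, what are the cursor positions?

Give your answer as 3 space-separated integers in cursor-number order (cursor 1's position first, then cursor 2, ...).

Answer: 5 11 11

Derivation:
After op 1 (delete): buffer="cpiko" (len 5), cursors c1@2 c2@4 c3@4, authorship .....
After op 2 (insert('z')): buffer="cpzikzzo" (len 8), cursors c1@3 c2@7 c3@7, authorship ..1..23.
After op 3 (insert('b')): buffer="cpzbikzzbbo" (len 11), cursors c1@4 c2@10 c3@10, authorship ..11..2323.
After op 4 (move_right): buffer="cpzbikzzbbo" (len 11), cursors c1@5 c2@11 c3@11, authorship ..11..2323.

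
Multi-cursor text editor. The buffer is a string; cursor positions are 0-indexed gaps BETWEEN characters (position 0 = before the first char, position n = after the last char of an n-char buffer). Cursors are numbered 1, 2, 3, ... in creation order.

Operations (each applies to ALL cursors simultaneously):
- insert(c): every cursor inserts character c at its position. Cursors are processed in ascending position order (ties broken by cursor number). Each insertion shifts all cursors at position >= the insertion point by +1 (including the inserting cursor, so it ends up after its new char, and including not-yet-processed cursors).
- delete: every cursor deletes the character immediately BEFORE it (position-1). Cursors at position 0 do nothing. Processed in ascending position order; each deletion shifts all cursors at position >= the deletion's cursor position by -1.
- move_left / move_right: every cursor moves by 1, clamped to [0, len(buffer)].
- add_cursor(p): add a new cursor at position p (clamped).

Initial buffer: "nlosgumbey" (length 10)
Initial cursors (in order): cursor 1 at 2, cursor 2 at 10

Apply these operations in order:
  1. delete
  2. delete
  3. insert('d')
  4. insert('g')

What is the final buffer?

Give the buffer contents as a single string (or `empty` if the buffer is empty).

After op 1 (delete): buffer="nosgumbe" (len 8), cursors c1@1 c2@8, authorship ........
After op 2 (delete): buffer="osgumb" (len 6), cursors c1@0 c2@6, authorship ......
After op 3 (insert('d')): buffer="dosgumbd" (len 8), cursors c1@1 c2@8, authorship 1......2
After op 4 (insert('g')): buffer="dgosgumbdg" (len 10), cursors c1@2 c2@10, authorship 11......22

Answer: dgosgumbdg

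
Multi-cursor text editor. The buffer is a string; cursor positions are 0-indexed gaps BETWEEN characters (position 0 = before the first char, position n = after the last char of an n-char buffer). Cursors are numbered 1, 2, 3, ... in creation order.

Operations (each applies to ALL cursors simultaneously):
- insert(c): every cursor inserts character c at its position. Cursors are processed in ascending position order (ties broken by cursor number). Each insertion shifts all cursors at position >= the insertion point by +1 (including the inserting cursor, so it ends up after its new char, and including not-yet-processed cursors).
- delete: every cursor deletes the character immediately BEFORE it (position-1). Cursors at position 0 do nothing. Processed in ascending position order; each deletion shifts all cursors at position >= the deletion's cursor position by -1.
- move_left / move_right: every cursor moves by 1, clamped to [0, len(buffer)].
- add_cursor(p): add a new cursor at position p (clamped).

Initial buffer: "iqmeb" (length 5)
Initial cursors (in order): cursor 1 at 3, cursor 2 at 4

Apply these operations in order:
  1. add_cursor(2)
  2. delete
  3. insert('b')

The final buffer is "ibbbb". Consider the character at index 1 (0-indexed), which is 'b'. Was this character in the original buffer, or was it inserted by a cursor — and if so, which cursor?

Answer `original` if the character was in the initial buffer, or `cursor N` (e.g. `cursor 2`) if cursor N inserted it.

After op 1 (add_cursor(2)): buffer="iqmeb" (len 5), cursors c3@2 c1@3 c2@4, authorship .....
After op 2 (delete): buffer="ib" (len 2), cursors c1@1 c2@1 c3@1, authorship ..
After op 3 (insert('b')): buffer="ibbbb" (len 5), cursors c1@4 c2@4 c3@4, authorship .123.
Authorship (.=original, N=cursor N): . 1 2 3 .
Index 1: author = 1

Answer: cursor 1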